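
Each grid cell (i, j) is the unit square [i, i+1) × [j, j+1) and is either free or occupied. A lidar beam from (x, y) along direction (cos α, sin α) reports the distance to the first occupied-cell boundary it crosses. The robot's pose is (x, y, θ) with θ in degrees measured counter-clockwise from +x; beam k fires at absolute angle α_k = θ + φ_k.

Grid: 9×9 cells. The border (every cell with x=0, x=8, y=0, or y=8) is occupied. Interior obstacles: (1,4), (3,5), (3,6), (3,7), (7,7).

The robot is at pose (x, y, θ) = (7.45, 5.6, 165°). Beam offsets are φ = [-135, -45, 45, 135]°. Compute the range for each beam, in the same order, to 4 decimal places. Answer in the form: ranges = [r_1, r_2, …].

beam 1: φ=-135°, α=30°
  cosα=0.8660 sinα=0.5000 | (7,5) | tMaxX 0.6351 tMaxY 0.8000 | tΔX 1.1547 tΔY 2.0000
    t=0.6351 [x] (8,5) — stop
  → r_1 = 0.6351
beam 2: φ=-45°, α=120°
  cosα=-0.5000 sinα=0.8660 | (7,5) | tMaxX 0.9000 tMaxY 0.4619 | tΔX 2.0000 tΔY 1.1547
    t=0.4619 [y] (7,6)
    t=0.9000 [x] (6,6)
    t=1.6166 [y] (6,7)
    t=2.7713 [y] (6,8) — stop
  → r_2 = 2.7713
beam 3: φ=45°, α=210°
  cosα=-0.8660 sinα=-0.5000 | (7,5) | tMaxX 0.5196 tMaxY 1.2000 | tΔX 1.1547 tΔY 2.0000
    t=0.5196 [x] (6,5)
    t=1.2000 [y] (6,4)
    t=1.6743 [x] (5,4)
    t=2.8290 [x] (4,4)
    t=3.2000 [y] (4,3)
    t=3.9837 [x] (3,3)
    t=5.1384 [x] (2,3)
    t=5.2000 [y] (2,2)
    t=6.2931 [x] (1,2)
    t=7.2000 [y] (1,1)
    t=7.4478 [x] (0,1) — stop
  → r_3 = 7.4478
beam 4: φ=135°, α=300°
  cosα=0.5000 sinα=-0.8660 | (7,5) | tMaxX 1.1000 tMaxY 0.6928 | tΔX 2.0000 tΔY 1.1547
    t=0.6928 [y] (7,4)
    t=1.1000 [x] (8,4) — stop
  → r_4 = 1.1000

ranges = [0.6351, 2.7713, 7.4478, 1.1000]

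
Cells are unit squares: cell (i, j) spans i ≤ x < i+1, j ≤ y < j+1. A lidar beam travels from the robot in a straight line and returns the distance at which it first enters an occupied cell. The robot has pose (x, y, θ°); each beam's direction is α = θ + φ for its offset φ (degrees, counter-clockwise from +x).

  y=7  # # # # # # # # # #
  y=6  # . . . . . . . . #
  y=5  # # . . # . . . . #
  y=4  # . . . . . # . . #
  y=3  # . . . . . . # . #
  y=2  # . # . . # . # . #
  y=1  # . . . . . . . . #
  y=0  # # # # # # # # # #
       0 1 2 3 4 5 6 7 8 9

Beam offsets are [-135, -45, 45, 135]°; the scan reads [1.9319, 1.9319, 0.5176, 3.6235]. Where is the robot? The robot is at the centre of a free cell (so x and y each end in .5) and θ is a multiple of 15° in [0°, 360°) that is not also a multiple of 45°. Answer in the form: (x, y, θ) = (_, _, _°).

Enumerate (i+0.5, j+0.5, θ) over the 41 free cells and 16 admissible headings. For each, cast all 4 beams and compare to the given ranges.
  (6.5, 1.5, 60°): beam 1 = 0.5176 ≠ 1.9319 ✗
  (2.5, 6.5, 255°): beam 1 = 0.5774 ≠ 1.9319 ✗
  (6.5, 2.5, 75°): beam 1 = 1.7321 ≠ 1.9319 ✗
  …
  (5.5, 6.5, 60°): r_1=1.9319, r_2=1.9319, r_3=0.5176, r_4=3.6235 — all match ✓
Unique over the lattice → pose = (5.5, 6.5, 60°).

(x, y, θ) = (5.5, 6.5, 60°)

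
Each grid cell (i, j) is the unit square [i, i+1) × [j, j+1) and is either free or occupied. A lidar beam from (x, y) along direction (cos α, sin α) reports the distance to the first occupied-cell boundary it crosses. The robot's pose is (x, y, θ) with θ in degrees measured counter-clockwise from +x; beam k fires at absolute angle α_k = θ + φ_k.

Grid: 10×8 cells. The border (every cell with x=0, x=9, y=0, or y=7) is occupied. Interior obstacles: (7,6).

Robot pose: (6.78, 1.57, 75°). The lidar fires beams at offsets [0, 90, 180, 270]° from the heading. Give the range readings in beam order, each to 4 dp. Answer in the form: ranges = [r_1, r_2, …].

beam 1: φ=0°, α=75°
  direction (0.2588, 0.9659); cell (6,1); t to first gridline: x 0.8500, y 0.4452 (then +3.8637 / +1.0353)
    (6,2) via y @ 0.4452
    (7,2) via x @ 0.8500
    (7,3) via y @ 1.4804
    (7,4) via y @ 2.5157
    (7,5) via y @ 3.5510
    (7,6) via y @ 4.5863  # hit
  → r_1 = 4.5863
beam 2: φ=90°, α=165°
  direction (-0.9659, 0.2588); cell (6,1); t to first gridline: x 0.8075, y 1.6614 (then +1.0353 / +3.8637)
    (5,1) via x @ 0.8075
    (5,2) via y @ 1.6614
    (4,2) via x @ 1.8428
    (3,2) via x @ 2.8781
    (2,2) via x @ 3.9133
    (1,2) via x @ 4.9486
    (1,3) via y @ 5.5251
    (0,3) via x @ 5.9839  # hit
  → r_2 = 5.9839
beam 3: φ=180°, α=255°
  direction (-0.2588, -0.9659); cell (6,1); t to first gridline: x 3.0137, y 0.5901 (then +3.8637 / +1.0353)
    (6,0) via y @ 0.5901  # hit
  → r_3 = 0.5901
beam 4: φ=270°, α=345°
  direction (0.9659, -0.2588); cell (6,1); t to first gridline: x 0.2278, y 2.2023 (then +1.0353 / +3.8637)
    (7,1) via x @ 0.2278
    (8,1) via x @ 1.2630
    (8,0) via y @ 2.2023  # hit
  → r_4 = 2.2023

ranges = [4.5863, 5.9839, 0.5901, 2.2023]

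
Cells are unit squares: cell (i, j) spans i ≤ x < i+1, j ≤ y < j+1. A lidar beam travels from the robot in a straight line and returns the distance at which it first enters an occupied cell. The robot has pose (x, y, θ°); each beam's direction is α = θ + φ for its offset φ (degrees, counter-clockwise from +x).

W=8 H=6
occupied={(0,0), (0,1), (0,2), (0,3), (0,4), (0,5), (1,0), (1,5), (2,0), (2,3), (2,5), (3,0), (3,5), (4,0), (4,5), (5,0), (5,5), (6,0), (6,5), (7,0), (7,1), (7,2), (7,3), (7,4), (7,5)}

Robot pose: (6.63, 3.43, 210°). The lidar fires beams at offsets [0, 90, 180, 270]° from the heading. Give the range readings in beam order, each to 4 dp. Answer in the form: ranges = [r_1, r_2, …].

beam 1: φ=0°, α=210°
  cosα=-0.8660 sinα=-0.5000 | (6,3) | tMaxX 0.7275 tMaxY 0.8600 | tΔX 1.1547 tΔY 2.0000
    t=0.7275 [x] (5,3)
    t=0.8600 [y] (5,2)
    t=1.8822 [x] (4,2)
    t=2.8600 [y] (4,1)
    t=3.0369 [x] (3,1)
    t=4.1916 [x] (2,1)
    t=4.8600 [y] (2,0) — stop
  → r_1 = 4.8600
beam 2: φ=90°, α=300°
  cosα=0.5000 sinα=-0.8660 | (6,3) | tMaxX 0.7400 tMaxY 0.4965 | tΔX 2.0000 tΔY 1.1547
    t=0.4965 [y] (6,2)
    t=0.7400 [x] (7,2) — stop
  → r_2 = 0.7400
beam 3: φ=180°, α=30°
  cosα=0.8660 sinα=0.5000 | (6,3) | tMaxX 0.4272 tMaxY 1.1400 | tΔX 1.1547 tΔY 2.0000
    t=0.4272 [x] (7,3) — stop
  → r_3 = 0.4272
beam 4: φ=270°, α=120°
  cosα=-0.5000 sinα=0.8660 | (6,3) | tMaxX 1.2600 tMaxY 0.6582 | tΔX 2.0000 tΔY 1.1547
    t=0.6582 [y] (6,4)
    t=1.2600 [x] (5,4)
    t=1.8129 [y] (5,5) — stop
  → r_4 = 1.8129

ranges = [4.8600, 0.7400, 0.4272, 1.8129]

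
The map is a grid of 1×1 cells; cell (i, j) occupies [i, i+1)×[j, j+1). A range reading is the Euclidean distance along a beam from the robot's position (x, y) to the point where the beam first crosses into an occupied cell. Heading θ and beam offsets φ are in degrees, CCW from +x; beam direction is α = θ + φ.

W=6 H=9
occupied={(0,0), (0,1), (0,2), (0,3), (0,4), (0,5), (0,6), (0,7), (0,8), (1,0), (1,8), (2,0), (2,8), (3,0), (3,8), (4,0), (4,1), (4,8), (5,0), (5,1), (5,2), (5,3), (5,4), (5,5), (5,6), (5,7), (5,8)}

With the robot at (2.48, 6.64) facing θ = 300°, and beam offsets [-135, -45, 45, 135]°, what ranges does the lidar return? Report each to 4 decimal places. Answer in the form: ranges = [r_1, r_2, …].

beam 1: φ=-135°, α=165°
  direction (-0.9659, 0.2588); cell (2,6); t to first gridline: x 0.4969, y 1.3909 (then +1.0353 / +3.8637)
    (1,6) via x @ 0.4969
    (1,7) via y @ 1.3909
    (0,7) via x @ 1.5322  # hit
  → r_1 = 1.5322
beam 2: φ=-45°, α=255°
  direction (-0.2588, -0.9659); cell (2,6); t to first gridline: x 1.8546, y 0.6626 (then +3.8637 / +1.0353)
    (2,5) via y @ 0.6626
    (2,4) via y @ 1.6979
    (1,4) via x @ 1.8546
    (1,3) via y @ 2.7331
    (1,2) via y @ 3.7684
    (1,1) via y @ 4.8037
    (0,1) via x @ 5.7183  # hit
  → r_2 = 5.7183
beam 3: φ=45°, α=345°
  direction (0.9659, -0.2588); cell (2,6); t to first gridline: x 0.5383, y 2.4728 (then +1.0353 / +3.8637)
    (3,6) via x @ 0.5383
    (4,6) via x @ 1.5736
    (4,5) via y @ 2.4728
    (5,5) via x @ 2.6089  # hit
  → r_3 = 2.6089
beam 4: φ=135°, α=75°
  direction (0.2588, 0.9659); cell (2,6); t to first gridline: x 2.0091, y 0.3727 (then +3.8637 / +1.0353)
    (2,7) via y @ 0.3727
    (2,8) via y @ 1.4080  # hit
  → r_4 = 1.4080

ranges = [1.5322, 5.7183, 2.6089, 1.4080]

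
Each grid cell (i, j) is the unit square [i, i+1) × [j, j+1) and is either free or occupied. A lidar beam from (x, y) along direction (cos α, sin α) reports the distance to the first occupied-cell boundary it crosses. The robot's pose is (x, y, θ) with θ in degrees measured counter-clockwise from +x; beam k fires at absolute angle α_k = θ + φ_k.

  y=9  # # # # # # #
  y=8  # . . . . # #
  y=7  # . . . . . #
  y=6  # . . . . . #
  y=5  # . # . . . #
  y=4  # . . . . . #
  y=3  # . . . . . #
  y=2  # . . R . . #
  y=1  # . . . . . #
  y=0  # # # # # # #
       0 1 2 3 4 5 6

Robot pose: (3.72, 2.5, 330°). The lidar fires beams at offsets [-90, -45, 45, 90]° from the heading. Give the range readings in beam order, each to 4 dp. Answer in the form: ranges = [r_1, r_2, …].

ranges = [1.7321, 1.5529, 2.3604, 4.5600]

beam 1: φ=-90°, α=240°
  dir = (cos 240°, sin 240°) = (-0.5000, -0.8660); from cell (3,2)
  next x-line at t=1.4400, next y-line at t=0.5774; Δt_x=2.0000, Δt_y=1.1547
    y: enter (3,1) at t=0.5774
    x: enter (2,1) at t=1.4400
    y: enter (2,0) at t=1.7321 ← occupied
  → r_1 = 1.7321
beam 2: φ=-45°, α=285°
  dir = (cos 285°, sin 285°) = (0.2588, -0.9659); from cell (3,2)
  next x-line at t=1.0818, next y-line at t=0.5176; Δt_x=3.8637, Δt_y=1.0353
    y: enter (3,1) at t=0.5176
    x: enter (4,1) at t=1.0818
    y: enter (4,0) at t=1.5529 ← occupied
  → r_2 = 1.5529
beam 3: φ=45°, α=15°
  dir = (cos 15°, sin 15°) = (0.9659, 0.2588); from cell (3,2)
  next x-line at t=0.2899, next y-line at t=1.9319; Δt_x=1.0353, Δt_y=3.8637
    x: enter (4,2) at t=0.2899
    x: enter (5,2) at t=1.3252
    y: enter (5,3) at t=1.9319
    x: enter (6,3) at t=2.3604 ← occupied
  → r_3 = 2.3604
beam 4: φ=90°, α=60°
  dir = (cos 60°, sin 60°) = (0.5000, 0.8660); from cell (3,2)
  next x-line at t=0.5600, next y-line at t=0.5774; Δt_x=2.0000, Δt_y=1.1547
    x: enter (4,2) at t=0.5600
    y: enter (4,3) at t=0.5774
    y: enter (4,4) at t=1.7321
    x: enter (5,4) at t=2.5600
    y: enter (5,5) at t=2.8868
    y: enter (5,6) at t=4.0415
    x: enter (6,6) at t=4.5600 ← occupied
  → r_4 = 4.5600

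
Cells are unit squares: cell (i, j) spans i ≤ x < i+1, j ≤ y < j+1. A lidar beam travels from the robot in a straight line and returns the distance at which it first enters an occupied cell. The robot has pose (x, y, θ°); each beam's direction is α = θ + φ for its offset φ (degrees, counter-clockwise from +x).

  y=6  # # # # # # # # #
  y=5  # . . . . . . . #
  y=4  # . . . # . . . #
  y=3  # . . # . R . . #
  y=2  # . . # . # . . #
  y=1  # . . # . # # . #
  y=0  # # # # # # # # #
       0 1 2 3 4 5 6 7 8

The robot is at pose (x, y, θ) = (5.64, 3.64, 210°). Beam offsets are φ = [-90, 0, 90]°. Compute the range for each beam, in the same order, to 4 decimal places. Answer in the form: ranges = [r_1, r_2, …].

beam 1: φ=-90°, α=120°
  dir = (cos 120°, sin 120°) = (-0.5000, 0.8660); from cell (5,3)
  next x-line at t=1.2800, next y-line at t=0.4157; Δt_x=2.0000, Δt_y=1.1547
    y: enter (5,4) at t=0.4157
    x: enter (4,4) at t=1.2800 ← occupied
  → r_1 = 1.2800
beam 2: φ=0°, α=210°
  dir = (cos 210°, sin 210°) = (-0.8660, -0.5000); from cell (5,3)
  next x-line at t=0.7390, next y-line at t=1.2800; Δt_x=1.1547, Δt_y=2.0000
    x: enter (4,3) at t=0.7390
    y: enter (4,2) at t=1.2800
    x: enter (3,2) at t=1.8937 ← occupied
  → r_2 = 1.8937
beam 3: φ=90°, α=300°
  dir = (cos 300°, sin 300°) = (0.5000, -0.8660); from cell (5,3)
  next x-line at t=0.7200, next y-line at t=0.7390; Δt_x=2.0000, Δt_y=1.1547
    x: enter (6,3) at t=0.7200
    y: enter (6,2) at t=0.7390
    y: enter (6,1) at t=1.8937 ← occupied
  → r_3 = 1.8937

ranges = [1.2800, 1.8937, 1.8937]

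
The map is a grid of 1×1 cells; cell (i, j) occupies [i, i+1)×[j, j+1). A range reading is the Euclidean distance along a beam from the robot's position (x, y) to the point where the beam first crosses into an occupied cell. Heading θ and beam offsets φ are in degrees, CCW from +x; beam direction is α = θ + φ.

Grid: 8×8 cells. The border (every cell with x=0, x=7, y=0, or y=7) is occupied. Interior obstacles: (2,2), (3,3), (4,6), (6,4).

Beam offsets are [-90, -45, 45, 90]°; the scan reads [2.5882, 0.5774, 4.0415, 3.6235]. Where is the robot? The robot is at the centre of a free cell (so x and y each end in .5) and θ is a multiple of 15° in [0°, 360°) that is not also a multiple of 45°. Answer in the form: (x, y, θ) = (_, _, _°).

(x, y, θ) = (3.5, 4.5, 285°)

The pose lattice has 32·16 = 512 candidates. Test each by forward raycasting.
  (5.5, 4.5, 300°): beam 1 = 1.7321 ≠ 2.5882 ✗
  (3.5, 2.5, 285°): beam 1 = 0.5176 ≠ 2.5882 ✗
  (2.5, 6.5, 285°): beam 1 = 1.5529 ≠ 2.5882 ✗
  …
  (3.5, 4.5, 285°): r_1=2.5882, r_2=0.5774, r_3=4.0415, r_4=3.6235 — all match ✓
Only this pose fits every beam.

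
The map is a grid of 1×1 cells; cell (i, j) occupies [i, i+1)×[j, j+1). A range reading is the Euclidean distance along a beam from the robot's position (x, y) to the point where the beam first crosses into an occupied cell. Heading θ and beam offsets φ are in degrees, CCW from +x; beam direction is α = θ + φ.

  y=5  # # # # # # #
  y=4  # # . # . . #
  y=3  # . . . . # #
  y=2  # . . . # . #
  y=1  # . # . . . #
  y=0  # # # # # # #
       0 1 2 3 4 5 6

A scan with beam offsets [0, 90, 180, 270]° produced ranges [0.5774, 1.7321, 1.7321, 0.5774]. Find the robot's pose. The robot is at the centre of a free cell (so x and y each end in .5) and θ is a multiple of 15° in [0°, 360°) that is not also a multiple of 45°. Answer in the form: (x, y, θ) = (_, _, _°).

(x, y, θ) = (1.5, 3.5, 210°)

The pose lattice has 15·16 = 240 candidates. Test each by forward raycasting.
  (2.5, 3.5, 150°): beam 1 = 1.0000 ≠ 0.5774 ✗
  (4.5, 1.5, 285°): beam 1 = 0.5176 ≠ 0.5774 ✗
  (2.5, 2.5, 150°): beam 1 = 1.7321 ≠ 0.5774 ✗
  (5.5, 2.5, 75°): beam 1 = 0.5176 ≠ 0.5774 ✗
  …
  (1.5, 3.5, 210°): r_1=0.5774, r_2=1.7321, r_3=1.7321, r_4=0.5774 — all match ✓
No second candidate reproduces the full scan.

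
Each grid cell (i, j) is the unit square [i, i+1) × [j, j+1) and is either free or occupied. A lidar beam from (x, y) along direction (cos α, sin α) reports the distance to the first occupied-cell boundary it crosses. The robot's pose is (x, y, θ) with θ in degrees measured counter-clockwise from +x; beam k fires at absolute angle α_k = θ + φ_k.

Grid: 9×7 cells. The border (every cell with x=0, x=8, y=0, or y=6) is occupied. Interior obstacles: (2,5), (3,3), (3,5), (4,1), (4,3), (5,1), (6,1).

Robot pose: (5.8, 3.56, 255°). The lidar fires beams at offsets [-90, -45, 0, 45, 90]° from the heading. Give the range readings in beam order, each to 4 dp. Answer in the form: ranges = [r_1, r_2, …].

ranges = [0.8282, 0.9238, 1.6150, 1.8013, 2.2776]

beam 1: φ=-90°, α=165°
  cosα=-0.9659 sinα=0.2588 | (5,3) | tMaxX 0.8282 tMaxY 1.7000 | tΔX 1.0353 tΔY 3.8637
    t=0.8282 [x] (4,3) — stop
  → r_1 = 0.8282
beam 2: φ=-45°, α=210°
  cosα=-0.8660 sinα=-0.5000 | (5,3) | tMaxX 0.9238 tMaxY 1.1200 | tΔX 1.1547 tΔY 2.0000
    t=0.9238 [x] (4,3) — stop
  → r_2 = 0.9238
beam 3: φ=0°, α=255°
  cosα=-0.2588 sinα=-0.9659 | (5,3) | tMaxX 3.0910 tMaxY 0.5798 | tΔX 3.8637 tΔY 1.0353
    t=0.5798 [y] (5,2)
    t=1.6150 [y] (5,1) — stop
  → r_3 = 1.6150
beam 4: φ=45°, α=300°
  cosα=0.5000 sinα=-0.8660 | (5,3) | tMaxX 0.4000 tMaxY 0.6466 | tΔX 2.0000 tΔY 1.1547
    t=0.4000 [x] (6,3)
    t=0.6466 [y] (6,2)
    t=1.8013 [y] (6,1) — stop
  → r_4 = 1.8013
beam 5: φ=90°, α=345°
  cosα=0.9659 sinα=-0.2588 | (5,3) | tMaxX 0.2071 tMaxY 2.1637 | tΔX 1.0353 tΔY 3.8637
    t=0.2071 [x] (6,3)
    t=1.2423 [x] (7,3)
    t=2.1637 [y] (7,2)
    t=2.2776 [x] (8,2) — stop
  → r_5 = 2.2776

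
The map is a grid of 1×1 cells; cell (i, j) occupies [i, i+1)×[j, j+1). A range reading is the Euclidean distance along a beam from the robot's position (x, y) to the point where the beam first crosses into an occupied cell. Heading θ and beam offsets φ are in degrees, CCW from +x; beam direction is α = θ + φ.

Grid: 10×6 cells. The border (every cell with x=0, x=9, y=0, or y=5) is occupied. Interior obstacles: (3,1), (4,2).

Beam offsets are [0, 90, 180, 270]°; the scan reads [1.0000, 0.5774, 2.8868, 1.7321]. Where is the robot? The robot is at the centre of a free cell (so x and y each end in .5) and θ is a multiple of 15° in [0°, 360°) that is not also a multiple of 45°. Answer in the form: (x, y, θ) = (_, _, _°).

The pose lattice has 30·16 = 480 candidates. Test each by forward raycasting.
  (8.5, 3.5, 60°): beam 2 = 3.0000 ≠ 0.5774 ✗
  (4.5, 4.5, 75°): beam 1 = 0.5176 ≠ 1.0000 ✗
  (5.5, 2.5, 60°): beam 1 = 2.8868 ≠ 1.0000 ✗
  (6.5, 4.5, 15°): beam 1 = 1.9319 ≠ 1.0000 ✗
  …
  (3.5, 4.5, 30°): r_1=1.0000, r_2=0.5774, r_3=2.8868, r_4=1.7321 — all match ✓
No second candidate reproduces the full scan.

(x, y, θ) = (3.5, 4.5, 30°)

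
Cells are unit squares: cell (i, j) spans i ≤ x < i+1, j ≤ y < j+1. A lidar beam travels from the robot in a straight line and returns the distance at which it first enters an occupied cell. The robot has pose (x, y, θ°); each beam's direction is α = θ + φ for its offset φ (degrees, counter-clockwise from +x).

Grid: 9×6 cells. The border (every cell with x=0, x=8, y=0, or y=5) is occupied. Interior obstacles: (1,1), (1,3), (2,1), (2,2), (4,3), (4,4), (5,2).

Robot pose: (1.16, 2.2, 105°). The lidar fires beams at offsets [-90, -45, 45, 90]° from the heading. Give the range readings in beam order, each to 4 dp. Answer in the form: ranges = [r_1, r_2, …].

ranges = [0.8696, 0.9238, 0.1848, 0.1656]

beam 1: φ=-90°, α=15°
  direction (0.9659, 0.2588); cell (1,2); t to first gridline: x 0.8696, y 3.0910 (then +1.0353 / +3.8637)
    (2,2) via x @ 0.8696  # hit
  → r_1 = 0.8696
beam 2: φ=-45°, α=60°
  direction (0.5000, 0.8660); cell (1,2); t to first gridline: x 1.6800, y 0.9238 (then +2.0000 / +1.1547)
    (1,3) via y @ 0.9238  # hit
  → r_2 = 0.9238
beam 3: φ=45°, α=150°
  direction (-0.8660, 0.5000); cell (1,2); t to first gridline: x 0.1848, y 1.6000 (then +1.1547 / +2.0000)
    (0,2) via x @ 0.1848  # hit
  → r_3 = 0.1848
beam 4: φ=90°, α=195°
  direction (-0.9659, -0.2588); cell (1,2); t to first gridline: x 0.1656, y 0.7727 (then +1.0353 / +3.8637)
    (0,2) via x @ 0.1656  # hit
  → r_4 = 0.1656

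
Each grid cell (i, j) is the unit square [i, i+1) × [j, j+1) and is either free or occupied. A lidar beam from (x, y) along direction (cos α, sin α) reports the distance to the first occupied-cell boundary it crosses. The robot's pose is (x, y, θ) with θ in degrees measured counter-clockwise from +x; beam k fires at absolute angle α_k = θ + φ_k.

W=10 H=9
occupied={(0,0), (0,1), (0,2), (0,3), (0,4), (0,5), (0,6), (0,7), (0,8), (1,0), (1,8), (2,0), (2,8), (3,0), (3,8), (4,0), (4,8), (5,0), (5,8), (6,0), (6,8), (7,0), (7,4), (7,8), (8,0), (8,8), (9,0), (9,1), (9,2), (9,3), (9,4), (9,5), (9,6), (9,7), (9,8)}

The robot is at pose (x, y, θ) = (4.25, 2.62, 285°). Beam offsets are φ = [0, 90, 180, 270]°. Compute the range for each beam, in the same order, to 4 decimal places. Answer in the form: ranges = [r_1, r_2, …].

ranges = [1.6771, 4.9176, 5.5698, 3.3646]

beam 1: φ=0°, α=285°
  dir = (cos 285°, sin 285°) = (0.2588, -0.9659); from cell (4,2)
  next x-line at t=2.8978, next y-line at t=0.6419; Δt_x=3.8637, Δt_y=1.0353
    y: enter (4,1) at t=0.6419
    y: enter (4,0) at t=1.6771 ← occupied
  → r_1 = 1.6771
beam 2: φ=90°, α=15°
  dir = (cos 15°, sin 15°) = (0.9659, 0.2588); from cell (4,2)
  next x-line at t=0.7765, next y-line at t=1.4682; Δt_x=1.0353, Δt_y=3.8637
    x: enter (5,2) at t=0.7765
    y: enter (5,3) at t=1.4682
    x: enter (6,3) at t=1.8117
    x: enter (7,3) at t=2.8470
    x: enter (8,3) at t=3.8823
    x: enter (9,3) at t=4.9176 ← occupied
  → r_2 = 4.9176
beam 3: φ=180°, α=105°
  dir = (cos 105°, sin 105°) = (-0.2588, 0.9659); from cell (4,2)
  next x-line at t=0.9659, next y-line at t=0.3934; Δt_x=3.8637, Δt_y=1.0353
    y: enter (4,3) at t=0.3934
    x: enter (3,3) at t=0.9659
    y: enter (3,4) at t=1.4287
    y: enter (3,5) at t=2.4640
    y: enter (3,6) at t=3.4992
    y: enter (3,7) at t=4.5345
    x: enter (2,7) at t=4.8296
    y: enter (2,8) at t=5.5698 ← occupied
  → r_3 = 5.5698
beam 4: φ=270°, α=195°
  dir = (cos 195°, sin 195°) = (-0.9659, -0.2588); from cell (4,2)
  next x-line at t=0.2588, next y-line at t=2.3955; Δt_x=1.0353, Δt_y=3.8637
    x: enter (3,2) at t=0.2588
    x: enter (2,2) at t=1.2941
    x: enter (1,2) at t=2.3294
    y: enter (1,1) at t=2.3955
    x: enter (0,1) at t=3.3646 ← occupied
  → r_4 = 3.3646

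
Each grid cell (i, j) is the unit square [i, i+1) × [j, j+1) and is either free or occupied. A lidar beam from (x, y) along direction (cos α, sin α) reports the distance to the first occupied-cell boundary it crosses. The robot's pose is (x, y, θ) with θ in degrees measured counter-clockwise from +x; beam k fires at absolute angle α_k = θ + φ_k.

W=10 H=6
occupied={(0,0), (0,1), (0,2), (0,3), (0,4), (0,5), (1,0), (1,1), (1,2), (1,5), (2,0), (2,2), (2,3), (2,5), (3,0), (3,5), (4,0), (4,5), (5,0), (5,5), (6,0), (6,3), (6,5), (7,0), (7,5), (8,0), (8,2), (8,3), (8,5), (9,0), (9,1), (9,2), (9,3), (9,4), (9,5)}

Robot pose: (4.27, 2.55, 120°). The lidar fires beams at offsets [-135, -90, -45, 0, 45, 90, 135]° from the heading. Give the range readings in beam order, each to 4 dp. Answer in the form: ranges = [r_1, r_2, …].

beam 1: φ=-135°, α=345°
  d=(0.9659,-0.2588)  start (4,2)  tX=0.7558 tY=2.1250  stride 1/|dx|=1.0353 1/|dy|=3.8637
    cross x-line → (5,2), t=0.7558
    cross x-line → (6,2), t=1.7910
    cross y-line → (6,1), t=2.1250
    cross x-line → (7,1), t=2.8263
    cross x-line → (8,1), t=3.8616
    cross x-line → (9,1), t=4.8969 (wall)
  → r_1 = 4.8969
beam 2: φ=-90°, α=30°
  d=(0.8660,0.5000)  start (4,2)  tX=0.8429 tY=0.9000  stride 1/|dx|=1.1547 1/|dy|=2.0000
    cross x-line → (5,2), t=0.8429
    cross y-line → (5,3), t=0.9000
    cross x-line → (6,3), t=1.9976 (wall)
  → r_2 = 1.9976
beam 3: φ=-45°, α=75°
  d=(0.2588,0.9659)  start (4,2)  tX=2.8205 tY=0.4659  stride 1/|dx|=3.8637 1/|dy|=1.0353
    cross y-line → (4,3), t=0.4659
    cross y-line → (4,4), t=1.5012
    cross y-line → (4,5), t=2.5364 (wall)
  → r_3 = 2.5364
beam 4: φ=0°, α=120°
  d=(-0.5000,0.8660)  start (4,2)  tX=0.5400 tY=0.5196  stride 1/|dx|=2.0000 1/|dy|=1.1547
    cross y-line → (4,3), t=0.5196
    cross x-line → (3,3), t=0.5400
    cross y-line → (3,4), t=1.6743
    cross x-line → (2,4), t=2.5400
    cross y-line → (2,5), t=2.8290 (wall)
  → r_4 = 2.8290
beam 5: φ=45°, α=165°
  d=(-0.9659,0.2588)  start (4,2)  tX=0.2795 tY=1.7387  stride 1/|dx|=1.0353 1/|dy|=3.8637
    cross x-line → (3,2), t=0.2795
    cross x-line → (2,2), t=1.3148 (wall)
  → r_5 = 1.3148
beam 6: φ=90°, α=210°
  d=(-0.8660,-0.5000)  start (4,2)  tX=0.3118 tY=1.1000  stride 1/|dx|=1.1547 1/|dy|=2.0000
    cross x-line → (3,2), t=0.3118
    cross y-line → (3,1), t=1.1000
    cross x-line → (2,1), t=1.4665
    cross x-line → (1,1), t=2.6212 (wall)
  → r_6 = 2.6212
beam 7: φ=135°, α=255°
  d=(-0.2588,-0.9659)  start (4,2)  tX=1.0432 tY=0.5694  stride 1/|dx|=3.8637 1/|dy|=1.0353
    cross y-line → (4,1), t=0.5694
    cross x-line → (3,1), t=1.0432
    cross y-line → (3,0), t=1.6047 (wall)
  → r_7 = 1.6047

ranges = [4.8969, 1.9976, 2.5364, 2.8290, 1.3148, 2.6212, 1.6047]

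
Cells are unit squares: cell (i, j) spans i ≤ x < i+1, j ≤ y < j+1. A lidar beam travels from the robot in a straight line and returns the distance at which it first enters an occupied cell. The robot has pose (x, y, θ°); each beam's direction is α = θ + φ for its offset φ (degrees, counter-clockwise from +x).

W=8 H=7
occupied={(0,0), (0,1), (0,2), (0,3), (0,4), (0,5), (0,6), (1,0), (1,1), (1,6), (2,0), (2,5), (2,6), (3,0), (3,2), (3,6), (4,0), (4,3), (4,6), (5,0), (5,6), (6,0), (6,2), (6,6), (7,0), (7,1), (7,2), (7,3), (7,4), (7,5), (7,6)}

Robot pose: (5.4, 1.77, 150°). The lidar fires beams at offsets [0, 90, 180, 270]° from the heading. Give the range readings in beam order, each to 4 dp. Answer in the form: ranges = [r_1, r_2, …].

beam 1: φ=0°, α=150°
  direction (-0.8660, 0.5000); cell (5,1); t to first gridline: x 0.4619, y 0.4600 (then +1.1547 / +2.0000)
    (5,2) via y @ 0.4600
    (4,2) via x @ 0.4619
    (3,2) via x @ 1.6166  # hit
  → r_1 = 1.6166
beam 2: φ=90°, α=240°
  direction (-0.5000, -0.8660); cell (5,1); t to first gridline: x 0.8000, y 0.8891 (then +2.0000 / +1.1547)
    (4,1) via x @ 0.8000
    (4,0) via y @ 0.8891  # hit
  → r_2 = 0.8891
beam 3: φ=180°, α=330°
  direction (0.8660, -0.5000); cell (5,1); t to first gridline: x 0.6928, y 1.5400 (then +1.1547 / +2.0000)
    (6,1) via x @ 0.6928
    (6,0) via y @ 1.5400  # hit
  → r_3 = 1.5400
beam 4: φ=270°, α=60°
  direction (0.5000, 0.8660); cell (5,1); t to first gridline: x 1.2000, y 0.2656 (then +2.0000 / +1.1547)
    (5,2) via y @ 0.2656
    (6,2) via x @ 1.2000  # hit
  → r_4 = 1.2000

ranges = [1.6166, 0.8891, 1.5400, 1.2000]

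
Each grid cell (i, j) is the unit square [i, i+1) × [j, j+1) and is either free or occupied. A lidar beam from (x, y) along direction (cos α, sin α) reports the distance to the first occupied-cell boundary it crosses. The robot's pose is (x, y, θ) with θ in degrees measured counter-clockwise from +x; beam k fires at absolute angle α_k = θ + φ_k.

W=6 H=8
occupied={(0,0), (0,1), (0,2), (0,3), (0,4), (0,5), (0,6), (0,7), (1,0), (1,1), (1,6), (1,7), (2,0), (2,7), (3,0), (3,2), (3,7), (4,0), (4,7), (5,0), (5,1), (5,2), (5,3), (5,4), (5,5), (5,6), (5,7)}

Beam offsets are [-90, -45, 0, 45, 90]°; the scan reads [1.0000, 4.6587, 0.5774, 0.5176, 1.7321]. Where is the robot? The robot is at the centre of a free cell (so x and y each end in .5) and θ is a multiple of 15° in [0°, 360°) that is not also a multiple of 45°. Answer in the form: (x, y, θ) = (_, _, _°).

(x, y, θ) = (4.5, 2.5, 150°)

Candidates: 21 free-cell centres × 16 headings = 336 poses. Raycast each; keep the one whose scan matches to 4 dp.
  (3.5, 6.5, 300°): beam 1 = 2.8868 ≠ 1.0000 ✗
  (2.5, 4.5, 330°): beam 1 = 2.8868 ≠ 1.0000 ✗
  (4.5, 3.5, 300°): beam 2 = 2.5882 ≠ 4.6587 ✗
  (1.5, 3.5, 240°): beam 1 = 0.5774 ≠ 1.0000 ✗
  …
  (4.5, 2.5, 150°): r_1=1.0000, r_2=4.6587, r_3=0.5774, r_4=0.5176, r_5=1.7321 — all match ✓
Only this pose fits every beam.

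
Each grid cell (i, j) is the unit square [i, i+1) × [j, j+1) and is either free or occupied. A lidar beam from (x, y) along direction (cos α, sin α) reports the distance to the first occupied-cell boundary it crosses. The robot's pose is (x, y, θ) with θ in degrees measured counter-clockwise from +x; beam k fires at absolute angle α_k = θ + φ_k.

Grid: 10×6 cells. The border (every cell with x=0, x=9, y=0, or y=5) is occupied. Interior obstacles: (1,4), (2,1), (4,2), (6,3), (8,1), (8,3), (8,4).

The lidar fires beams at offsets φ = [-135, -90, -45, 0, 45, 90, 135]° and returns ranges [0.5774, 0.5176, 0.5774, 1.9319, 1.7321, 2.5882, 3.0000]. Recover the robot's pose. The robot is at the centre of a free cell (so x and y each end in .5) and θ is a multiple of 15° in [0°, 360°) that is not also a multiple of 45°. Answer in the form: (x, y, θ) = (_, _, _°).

Candidates: 25 free-cell centres × 16 headings = 400 poses. Raycast each; keep the one whose scan matches to 4 dp.
  (6.5, 4.5, 165°): beam 1 = 1.0000 ≠ 0.5774 ✗
  (7.5, 2.5, 120°): beam 1 = 1.5529 ≠ 0.5774 ✗
  (4.5, 1.5, 330°): beam 1 = 1.5529 ≠ 0.5774 ✗
  (4.5, 4.5, 120°): beam 1 = 1.9319 ≠ 0.5774 ✗
  …
  (1.5, 3.5, 255°): r_1=0.5774, r_2=0.5176, r_3=0.5774, r_4=1.9319, r_5=1.7321, r_6=2.5882, r_7=3.0000 — all match ✓
Unique over the lattice → pose = (1.5, 3.5, 255°).

(x, y, θ) = (1.5, 3.5, 255°)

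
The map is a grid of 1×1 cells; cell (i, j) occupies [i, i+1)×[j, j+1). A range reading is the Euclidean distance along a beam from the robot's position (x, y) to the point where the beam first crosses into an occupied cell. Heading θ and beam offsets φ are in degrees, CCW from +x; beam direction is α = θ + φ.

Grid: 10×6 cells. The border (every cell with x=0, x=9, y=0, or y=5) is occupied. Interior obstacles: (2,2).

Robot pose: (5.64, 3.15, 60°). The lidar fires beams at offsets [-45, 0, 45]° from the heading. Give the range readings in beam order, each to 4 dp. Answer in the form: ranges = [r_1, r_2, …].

beam 1: φ=-45°, α=15°
  cosα=0.9659 sinα=0.2588 | (5,3) | tMaxX 0.3727 tMaxY 3.2841 | tΔX 1.0353 tΔY 3.8637
    t=0.3727 [x] (6,3)
    t=1.4080 [x] (7,3)
    t=2.4433 [x] (8,3)
    t=3.2841 [y] (8,4)
    t=3.4785 [x] (9,4) — stop
  → r_1 = 3.4785
beam 2: φ=0°, α=60°
  cosα=0.5000 sinα=0.8660 | (5,3) | tMaxX 0.7200 tMaxY 0.9815 | tΔX 2.0000 tΔY 1.1547
    t=0.7200 [x] (6,3)
    t=0.9815 [y] (6,4)
    t=2.1362 [y] (6,5) — stop
  → r_2 = 2.1362
beam 3: φ=45°, α=105°
  cosα=-0.2588 sinα=0.9659 | (5,3) | tMaxX 2.4728 tMaxY 0.8800 | tΔX 3.8637 tΔY 1.0353
    t=0.8800 [y] (5,4)
    t=1.9153 [y] (5,5) — stop
  → r_3 = 1.9153

ranges = [3.4785, 2.1362, 1.9153]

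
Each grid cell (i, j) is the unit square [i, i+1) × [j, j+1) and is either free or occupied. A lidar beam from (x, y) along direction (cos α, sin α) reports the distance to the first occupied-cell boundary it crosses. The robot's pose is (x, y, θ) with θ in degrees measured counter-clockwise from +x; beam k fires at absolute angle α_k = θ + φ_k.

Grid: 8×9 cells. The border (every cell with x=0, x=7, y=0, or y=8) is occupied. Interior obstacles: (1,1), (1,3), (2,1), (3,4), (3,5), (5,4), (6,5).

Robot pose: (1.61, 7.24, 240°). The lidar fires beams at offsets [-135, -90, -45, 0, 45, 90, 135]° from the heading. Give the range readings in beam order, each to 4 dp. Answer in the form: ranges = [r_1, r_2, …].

beam 1: φ=-135°, α=105°
  direction (-0.2588, 0.9659); cell (1,7); t to first gridline: x 2.3569, y 0.7868 (then +3.8637 / +1.0353)
    (1,8) via y @ 0.7868  # hit
  → r_1 = 0.7868
beam 2: φ=-90°, α=150°
  direction (-0.8660, 0.5000); cell (1,7); t to first gridline: x 0.7044, y 1.5200 (then +1.1547 / +2.0000)
    (0,7) via x @ 0.7044  # hit
  → r_2 = 0.7044
beam 3: φ=-45°, α=195°
  direction (-0.9659, -0.2588); cell (1,7); t to first gridline: x 0.6315, y 0.9273 (then +1.0353 / +3.8637)
    (0,7) via x @ 0.6315  # hit
  → r_3 = 0.6315
beam 4: φ=0°, α=240°
  direction (-0.5000, -0.8660); cell (1,7); t to first gridline: x 1.2200, y 0.2771 (then +2.0000 / +1.1547)
    (1,6) via y @ 0.2771
    (0,6) via x @ 1.2200  # hit
  → r_4 = 1.2200
beam 5: φ=45°, α=285°
  direction (0.2588, -0.9659); cell (1,7); t to first gridline: x 1.5068, y 0.2485 (then +3.8637 / +1.0353)
    (1,6) via y @ 0.2485
    (1,5) via y @ 1.2837
    (2,5) via x @ 1.5068
    (2,4) via y @ 2.3190
    (2,3) via y @ 3.3543
    (2,2) via y @ 4.3896
    (3,2) via x @ 5.3705
    (3,1) via y @ 5.4248
    (3,0) via y @ 6.4601  # hit
  → r_5 = 6.4601
beam 6: φ=90°, α=330°
  direction (0.8660, -0.5000); cell (1,7); t to first gridline: x 0.4503, y 0.4800 (then +1.1547 / +2.0000)
    (2,7) via x @ 0.4503
    (2,6) via y @ 0.4800
    (3,6) via x @ 1.6050
    (3,5) via y @ 2.4800  # hit
  → r_6 = 2.4800
beam 7: φ=135°, α=15°
  direction (0.9659, 0.2588); cell (1,7); t to first gridline: x 0.4038, y 2.9364 (then +1.0353 / +3.8637)
    (2,7) via x @ 0.4038
    (3,7) via x @ 1.4390
    (4,7) via x @ 2.4743
    (4,8) via y @ 2.9364  # hit
  → r_7 = 2.9364

ranges = [0.7868, 0.7044, 0.6315, 1.2200, 6.4601, 2.4800, 2.9364]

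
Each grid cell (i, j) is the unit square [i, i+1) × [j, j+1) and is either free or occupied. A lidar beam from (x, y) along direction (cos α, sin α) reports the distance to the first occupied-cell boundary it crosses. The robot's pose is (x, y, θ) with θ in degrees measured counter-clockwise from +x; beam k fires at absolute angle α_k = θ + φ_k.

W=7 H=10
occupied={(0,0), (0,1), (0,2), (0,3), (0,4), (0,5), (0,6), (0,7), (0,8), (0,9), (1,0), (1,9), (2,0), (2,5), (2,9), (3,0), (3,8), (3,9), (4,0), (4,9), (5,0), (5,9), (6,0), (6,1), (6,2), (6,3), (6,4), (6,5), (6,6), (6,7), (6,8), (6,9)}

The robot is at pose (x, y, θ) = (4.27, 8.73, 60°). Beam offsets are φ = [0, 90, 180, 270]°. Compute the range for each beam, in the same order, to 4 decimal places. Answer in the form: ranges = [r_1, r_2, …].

ranges = [0.3118, 0.3118, 0.5400, 1.9976]

beam 1: φ=0°, α=60°
  d=(0.5000,0.8660)  start (4,8)  tX=1.4600 tY=0.3118  stride 1/|dx|=2.0000 1/|dy|=1.1547
    cross y-line → (4,9), t=0.3118 (wall)
  → r_1 = 0.3118
beam 2: φ=90°, α=150°
  d=(-0.8660,0.5000)  start (4,8)  tX=0.3118 tY=0.5400  stride 1/|dx|=1.1547 1/|dy|=2.0000
    cross x-line → (3,8), t=0.3118 (wall)
  → r_2 = 0.3118
beam 3: φ=180°, α=240°
  d=(-0.5000,-0.8660)  start (4,8)  tX=0.5400 tY=0.8429  stride 1/|dx|=2.0000 1/|dy|=1.1547
    cross x-line → (3,8), t=0.5400 (wall)
  → r_3 = 0.5400
beam 4: φ=270°, α=330°
  d=(0.8660,-0.5000)  start (4,8)  tX=0.8429 tY=1.4600  stride 1/|dx|=1.1547 1/|dy|=2.0000
    cross x-line → (5,8), t=0.8429
    cross y-line → (5,7), t=1.4600
    cross x-line → (6,7), t=1.9976 (wall)
  → r_4 = 1.9976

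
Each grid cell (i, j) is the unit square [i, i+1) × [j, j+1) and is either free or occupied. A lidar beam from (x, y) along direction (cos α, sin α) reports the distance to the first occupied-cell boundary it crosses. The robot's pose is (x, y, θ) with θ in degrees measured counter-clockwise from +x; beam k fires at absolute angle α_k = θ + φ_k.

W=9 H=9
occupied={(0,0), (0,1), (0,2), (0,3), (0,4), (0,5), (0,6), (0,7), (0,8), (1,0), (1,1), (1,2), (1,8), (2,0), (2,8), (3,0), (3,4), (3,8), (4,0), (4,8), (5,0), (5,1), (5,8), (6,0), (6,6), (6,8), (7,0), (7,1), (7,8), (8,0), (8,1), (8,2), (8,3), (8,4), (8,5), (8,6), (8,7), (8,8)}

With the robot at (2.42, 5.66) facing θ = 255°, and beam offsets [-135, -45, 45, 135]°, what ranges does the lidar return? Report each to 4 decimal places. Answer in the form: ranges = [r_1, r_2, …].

beam 1: φ=-135°, α=120°
  cosα=-0.5000 sinα=0.8660 | (2,5) | tMaxX 0.8400 tMaxY 0.3926 | tΔX 2.0000 tΔY 1.1547
    t=0.3926 [y] (2,6)
    t=0.8400 [x] (1,6)
    t=1.5473 [y] (1,7)
    t=2.7020 [y] (1,8) — stop
  → r_1 = 2.7020
beam 2: φ=-45°, α=210°
  cosα=-0.8660 sinα=-0.5000 | (2,5) | tMaxX 0.4850 tMaxY 1.3200 | tΔX 1.1547 tΔY 2.0000
    t=0.4850 [x] (1,5)
    t=1.3200 [y] (1,4)
    t=1.6397 [x] (0,4) — stop
  → r_2 = 1.6397
beam 3: φ=45°, α=300°
  cosα=0.5000 sinα=-0.8660 | (2,5) | tMaxX 1.1600 tMaxY 0.7621 | tΔX 2.0000 tΔY 1.1547
    t=0.7621 [y] (2,4)
    t=1.1600 [x] (3,4) — stop
  → r_3 = 1.1600
beam 4: φ=135°, α=30°
  cosα=0.8660 sinα=0.5000 | (2,5) | tMaxX 0.6697 tMaxY 0.6800 | tΔX 1.1547 tΔY 2.0000
    t=0.6697 [x] (3,5)
    t=0.6800 [y] (3,6)
    t=1.8244 [x] (4,6)
    t=2.6800 [y] (4,7)
    t=2.9791 [x] (5,7)
    t=4.1338 [x] (6,7)
    t=4.6800 [y] (6,8) — stop
  → r_4 = 4.6800

ranges = [2.7020, 1.6397, 1.1600, 4.6800]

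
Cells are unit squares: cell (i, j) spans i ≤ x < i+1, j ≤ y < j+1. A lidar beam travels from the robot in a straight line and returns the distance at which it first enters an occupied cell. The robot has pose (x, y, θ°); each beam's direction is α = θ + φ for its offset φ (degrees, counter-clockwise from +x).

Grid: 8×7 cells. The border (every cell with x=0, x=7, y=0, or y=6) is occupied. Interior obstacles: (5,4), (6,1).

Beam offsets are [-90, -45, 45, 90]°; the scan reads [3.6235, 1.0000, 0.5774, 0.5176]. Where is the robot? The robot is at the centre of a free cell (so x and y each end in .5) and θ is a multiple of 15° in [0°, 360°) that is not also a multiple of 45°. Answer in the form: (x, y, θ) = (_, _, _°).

(x, y, θ) = (1.5, 5.5, 75°)

Candidates: 28 free-cell centres × 16 headings = 448 poses. Raycast each; keep the one whose scan matches to 4 dp.
  (5.5, 1.5, 345°): beam 1 = 0.5176 ≠ 3.6235 ✗
  (4.5, 5.5, 60°): beam 1 = 1.0000 ≠ 3.6235 ✗
  (3.5, 1.5, 195°): beam 1 = 4.6587 ≠ 3.6235 ✗
  (6.5, 4.5, 210°): beam 1 = 1.7321 ≠ 3.6235 ✗
  …
  (1.5, 5.5, 75°): r_1=3.6235, r_2=1.0000, r_3=0.5774, r_4=0.5176 — all match ✓
Only this pose fits every beam.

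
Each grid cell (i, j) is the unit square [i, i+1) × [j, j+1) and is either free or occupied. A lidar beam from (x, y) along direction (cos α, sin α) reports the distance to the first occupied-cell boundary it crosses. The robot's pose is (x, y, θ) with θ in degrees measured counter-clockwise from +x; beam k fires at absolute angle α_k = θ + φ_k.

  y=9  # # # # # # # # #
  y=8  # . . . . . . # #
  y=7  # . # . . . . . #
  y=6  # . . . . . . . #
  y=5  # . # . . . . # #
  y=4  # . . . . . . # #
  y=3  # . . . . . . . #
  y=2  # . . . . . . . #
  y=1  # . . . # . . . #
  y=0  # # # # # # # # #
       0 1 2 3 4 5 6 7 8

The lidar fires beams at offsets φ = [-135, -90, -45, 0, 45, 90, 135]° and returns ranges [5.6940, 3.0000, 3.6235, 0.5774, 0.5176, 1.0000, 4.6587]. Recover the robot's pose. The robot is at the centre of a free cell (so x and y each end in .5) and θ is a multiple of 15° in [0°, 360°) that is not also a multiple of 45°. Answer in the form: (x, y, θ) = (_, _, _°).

Candidates: 50 free-cell centres × 16 headings = 800 poses. Raycast each; keep the one whose scan matches to 4 dp.
  (3.5, 4.5, 15°): beam 1 = 4.0415 ≠ 5.6940 ✗
  (1.5, 8.5, 345°): beam 1 = 0.5774 ≠ 5.6940 ✗
  (1.5, 1.5, 150°): beam 1 = 6.7293 ≠ 5.6940 ✗
  …
  (6.5, 4.5, 330°): r_1=5.6940, r_2=3.0000, r_3=3.6235, r_4=0.5774, r_5=0.5176, r_6=1.0000, r_7=4.6587 — all match ✓
No second candidate reproduces the full scan.

(x, y, θ) = (6.5, 4.5, 330°)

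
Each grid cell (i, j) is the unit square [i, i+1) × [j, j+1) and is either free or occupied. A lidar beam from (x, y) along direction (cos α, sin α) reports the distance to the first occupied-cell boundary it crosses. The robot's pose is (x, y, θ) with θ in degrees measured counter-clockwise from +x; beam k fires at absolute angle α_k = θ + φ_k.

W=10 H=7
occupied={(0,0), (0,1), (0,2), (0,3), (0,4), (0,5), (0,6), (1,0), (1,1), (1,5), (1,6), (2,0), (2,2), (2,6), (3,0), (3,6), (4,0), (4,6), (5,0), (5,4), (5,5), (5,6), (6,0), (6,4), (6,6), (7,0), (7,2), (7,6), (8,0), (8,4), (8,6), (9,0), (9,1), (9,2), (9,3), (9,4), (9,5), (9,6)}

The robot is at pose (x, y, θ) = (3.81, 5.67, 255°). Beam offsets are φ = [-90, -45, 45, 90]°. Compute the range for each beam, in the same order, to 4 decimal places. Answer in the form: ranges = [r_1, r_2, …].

ranges = [1.2750, 3.2447, 5.3925, 1.2320]

beam 1: φ=-90°, α=165°
  d=(-0.9659,0.2588)  start (3,5)  tX=0.8386 tY=1.2750  stride 1/|dx|=1.0353 1/|dy|=3.8637
    cross x-line → (2,5), t=0.8386
    cross y-line → (2,6), t=1.2750 (wall)
  → r_1 = 1.2750
beam 2: φ=-45°, α=210°
  d=(-0.8660,-0.5000)  start (3,5)  tX=0.9353 tY=1.3400  stride 1/|dx|=1.1547 1/|dy|=2.0000
    cross x-line → (2,5), t=0.9353
    cross y-line → (2,4), t=1.3400
    cross x-line → (1,4), t=2.0900
    cross x-line → (0,4), t=3.2447 (wall)
  → r_2 = 3.2447
beam 3: φ=45°, α=300°
  d=(0.5000,-0.8660)  start (3,5)  tX=0.3800 tY=0.7736  stride 1/|dx|=2.0000 1/|dy|=1.1547
    cross x-line → (4,5), t=0.3800
    cross y-line → (4,4), t=0.7736
    cross y-line → (4,3), t=1.9283
    cross x-line → (5,3), t=2.3800
    cross y-line → (5,2), t=3.0831
    cross y-line → (5,1), t=4.2378
    cross x-line → (6,1), t=4.3800
    cross y-line → (6,0), t=5.3925 (wall)
  → r_3 = 5.3925
beam 4: φ=90°, α=345°
  d=(0.9659,-0.2588)  start (3,5)  tX=0.1967 tY=2.5887  stride 1/|dx|=1.0353 1/|dy|=3.8637
    cross x-line → (4,5), t=0.1967
    cross x-line → (5,5), t=1.2320 (wall)
  → r_4 = 1.2320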